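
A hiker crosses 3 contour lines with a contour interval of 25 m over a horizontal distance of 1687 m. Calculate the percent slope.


elevation change = 3 * 25 = 75 m
slope = 75 / 1687 * 100 = 4.4%

4.4%


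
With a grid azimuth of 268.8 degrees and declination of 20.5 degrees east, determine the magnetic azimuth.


magnetic azimuth = grid azimuth - declination (east +ve)
mag_az = 268.8 - 20.5 = 248.3 degrees

248.3 degrees


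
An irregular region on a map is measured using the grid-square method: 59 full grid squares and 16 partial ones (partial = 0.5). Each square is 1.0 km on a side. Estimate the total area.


effective squares = 59 + 16 * 0.5 = 67.0
area = 67.0 * 1.0 = 67.0 km^2

67.0 km^2


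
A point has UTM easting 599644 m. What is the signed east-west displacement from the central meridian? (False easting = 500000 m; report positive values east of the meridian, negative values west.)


displacement = 599644 - 500000 = 99644 m

99644 m


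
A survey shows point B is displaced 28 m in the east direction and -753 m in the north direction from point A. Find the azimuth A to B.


az = atan2(28, -753) = 177.9 deg
adjusted to 0-360: 177.9 degrees

177.9 degrees


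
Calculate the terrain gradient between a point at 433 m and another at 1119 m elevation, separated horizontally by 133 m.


gradient = (1119 - 433) / 133 = 686 / 133 = 5.1579

5.1579


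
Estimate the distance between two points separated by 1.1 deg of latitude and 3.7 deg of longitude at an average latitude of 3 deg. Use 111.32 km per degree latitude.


dlat_km = 1.1 * 111.32 = 122.452
dlon_km = 3.7 * 111.32 * cos(3) ≈ 411.32
dist = sqrt(122.452^2 + 411.32^2) ≈ 429.2 km

429.2 km


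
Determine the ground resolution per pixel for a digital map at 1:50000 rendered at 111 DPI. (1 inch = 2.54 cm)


pixel_cm = 2.54 / 111 ≈ 0.022883 cm
ground = pixel_cm * 50000 / 100 = 2.54 * 50000 / (111 * 100) = 127000 / 11100 ≈ 11.44 m

11.44 m


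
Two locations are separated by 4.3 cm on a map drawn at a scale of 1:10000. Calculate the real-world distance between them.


ground = 4.3 cm * 10000 / 100 = 430.0 m

430.0 m


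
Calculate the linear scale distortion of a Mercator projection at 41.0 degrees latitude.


SF = 1 / cos(41.0) = 1 / 0.75471 = 1.325

1.325


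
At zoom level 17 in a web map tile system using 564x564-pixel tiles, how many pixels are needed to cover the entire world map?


tiles per axis = 2^17 = 131072
total tiles = 131072^2 = 17179869184
pixels per axis = 131072 * 564 = 73924608
total pixels = 73924608^2 = 5464847667953664

5464847667953664 pixels


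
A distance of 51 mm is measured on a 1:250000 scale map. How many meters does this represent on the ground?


ground = 51 mm * 250000 / 1000 = 12750.0 m

12750.0 m


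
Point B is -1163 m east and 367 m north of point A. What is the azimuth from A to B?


az = atan2(-1163, 367) = -72.5 deg
adjusted to 0-360: 287.5 degrees

287.5 degrees


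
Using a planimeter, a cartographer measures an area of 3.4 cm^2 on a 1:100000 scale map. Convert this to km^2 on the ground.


ground_area = 3.4 * (100000/100)^2 = 3400000.0 m^2 = 3.4 km^2

3.4 km^2


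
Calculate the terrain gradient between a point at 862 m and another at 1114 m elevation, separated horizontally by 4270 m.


gradient = (1114 - 862) / 4270 = 252 / 4270 = 0.059

0.059


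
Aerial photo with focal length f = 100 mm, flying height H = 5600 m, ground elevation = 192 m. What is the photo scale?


scale = f / (H - h) = 100 mm / 5408 m = 100 / 5408000 = 1:54080

1:54080


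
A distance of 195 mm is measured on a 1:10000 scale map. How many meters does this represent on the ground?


ground = 195 mm * 10000 / 1000 = 1950.0 m

1950.0 m


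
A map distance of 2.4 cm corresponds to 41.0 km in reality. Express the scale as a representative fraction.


ground = 41.0 km = 4100000 cm; RF denominator = ground / map = 4100000 / 2.4 ≈ 1708333; RF = 1:1708333

1:1708333


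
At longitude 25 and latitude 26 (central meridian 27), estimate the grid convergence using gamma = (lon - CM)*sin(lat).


gamma = (25 - 27) * sin(26) = -2 * 0.438371 = -0.877 degrees

-0.877 degrees


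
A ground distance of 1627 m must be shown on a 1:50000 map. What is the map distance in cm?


map_cm = 1627 * 100 / 50000 = 3.254 cm ≈ 3.25 cm

3.25 cm


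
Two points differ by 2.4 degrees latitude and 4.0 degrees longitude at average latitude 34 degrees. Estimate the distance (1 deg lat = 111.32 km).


dlat_km = 2.4 * 111.32 = 267.168
dlon_km = 4.0 * 111.32 * cos(34) ≈ 369.154
dist = sqrt(267.168^2 + 369.154^2) ≈ 455.7 km

455.7 km


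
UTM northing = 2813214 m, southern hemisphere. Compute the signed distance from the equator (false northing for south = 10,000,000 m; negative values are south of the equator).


For southern: actual = 2813214 - 10000000 = -7186786 m

-7186786 m


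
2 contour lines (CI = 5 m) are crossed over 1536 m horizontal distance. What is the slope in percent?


elevation change = 2 * 5 = 10 m
slope = 10 / 1536 * 100 = 0.7%

0.7%


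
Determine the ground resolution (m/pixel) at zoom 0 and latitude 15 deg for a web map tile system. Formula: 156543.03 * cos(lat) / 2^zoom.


res = 156543.03 * cos(15) / 2^0 = 156543.03 * 0.96592583 / 1 = 151208.96 m/pixel

151208.96 m/pixel


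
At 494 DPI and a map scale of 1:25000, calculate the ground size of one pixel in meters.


pixel_cm = 2.54 / 494 ≈ 0.005142 cm
ground = pixel_cm * 25000 / 100 = 2.54 * 25000 / (494 * 100) = 63500 / 49400 ≈ 1.29 m

1.29 m


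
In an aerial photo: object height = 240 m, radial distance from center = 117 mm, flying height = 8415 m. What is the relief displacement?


d = h * r / H = 240 * 117 / 8415 = 3.34 mm

3.34 mm


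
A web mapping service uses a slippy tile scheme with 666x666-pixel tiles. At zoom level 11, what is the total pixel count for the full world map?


tiles per axis = 2^11 = 2048
total tiles = 2048^2 = 4194304
pixels per axis = 2048 * 666 = 1363968
total pixels = 1363968^2 = 1860408705024

1860408705024 pixels


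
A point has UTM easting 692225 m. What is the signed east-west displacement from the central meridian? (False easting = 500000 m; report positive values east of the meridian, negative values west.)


displacement = 692225 - 500000 = 192225 m

192225 m


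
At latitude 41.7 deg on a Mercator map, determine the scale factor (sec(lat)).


SF = 1 / cos(41.7) = 1 / 0.746638 = 1.339

1.339


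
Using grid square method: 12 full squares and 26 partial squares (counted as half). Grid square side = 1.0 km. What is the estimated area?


effective squares = 12 + 26 * 0.5 = 25.0
area = 25.0 * 1.0 = 25.0 km^2

25.0 km^2


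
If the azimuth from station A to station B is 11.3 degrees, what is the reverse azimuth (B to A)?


back azimuth = (11.3 + 180) mod 360 = 191.3 degrees

191.3 degrees


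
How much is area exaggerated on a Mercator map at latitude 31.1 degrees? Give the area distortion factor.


area_distortion = 1/cos^2(31.1) = 1.364

1.364


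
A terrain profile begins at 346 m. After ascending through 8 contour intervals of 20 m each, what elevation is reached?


elevation = 346 + 8 * 20 = 506 m

506 m


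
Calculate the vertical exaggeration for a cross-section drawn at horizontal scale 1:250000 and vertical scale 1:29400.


VE = horizontal_scale / vertical_scale = 250000 / 29400 ≈ 8.5

8.5x


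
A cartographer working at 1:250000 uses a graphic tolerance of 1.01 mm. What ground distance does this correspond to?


ground = 1.01 mm * 250000 / 1000 = 252.5 m

252.5 m


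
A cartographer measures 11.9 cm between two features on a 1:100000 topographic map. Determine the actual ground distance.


ground = 11.9 cm * 100000 / 100 = 11900.0 m = 11.9 km

11.9 km


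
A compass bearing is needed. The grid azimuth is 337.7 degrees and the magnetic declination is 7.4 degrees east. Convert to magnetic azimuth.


magnetic azimuth = grid azimuth - declination (east +ve)
mag_az = 337.7 - 7.4 = 330.3 degrees

330.3 degrees


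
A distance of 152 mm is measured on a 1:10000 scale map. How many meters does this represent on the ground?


ground = 152 mm * 10000 / 1000 = 1520.0 m

1520.0 m


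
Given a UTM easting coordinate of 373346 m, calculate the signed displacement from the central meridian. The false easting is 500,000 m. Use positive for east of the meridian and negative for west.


displacement = 373346 - 500000 = -126654 m

-126654 m


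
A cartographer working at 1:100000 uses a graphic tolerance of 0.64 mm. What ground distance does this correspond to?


ground = 0.64 mm * 100000 / 1000 = 64.0 m

64.0 m


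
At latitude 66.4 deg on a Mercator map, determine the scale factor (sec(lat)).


SF = 1 / cos(66.4) = 1 / 0.400349 = 2.498

2.498


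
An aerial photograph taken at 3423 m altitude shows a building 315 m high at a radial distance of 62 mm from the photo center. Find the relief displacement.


d = h * r / H = 315 * 62 / 3423 = 5.71 mm

5.71 mm


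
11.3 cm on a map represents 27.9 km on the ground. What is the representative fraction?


ground = 27.9 km = 2790000 cm; RF denominator = ground / map = 2790000 / 11.3 ≈ 246903; RF = 1:246903

1:246903


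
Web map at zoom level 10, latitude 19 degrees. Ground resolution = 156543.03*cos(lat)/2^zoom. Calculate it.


res = 156543.03 * cos(19) / 2^10 = 156543.03 * 0.94551858 / 1024 = 144.55 m/pixel

144.55 m/pixel


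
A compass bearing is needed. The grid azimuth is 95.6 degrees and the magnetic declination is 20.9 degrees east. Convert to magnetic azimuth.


magnetic azimuth = grid azimuth - declination (east +ve)
mag_az = 95.6 - 20.9 = 74.7 degrees

74.7 degrees


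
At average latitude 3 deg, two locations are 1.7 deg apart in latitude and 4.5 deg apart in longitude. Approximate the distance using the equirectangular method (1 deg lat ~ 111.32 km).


dlat_km = 1.7 * 111.32 = 189.244
dlon_km = 4.5 * 111.32 * cos(3) ≈ 500.253
dist = sqrt(189.244^2 + 500.253^2) ≈ 534.9 km

534.9 km


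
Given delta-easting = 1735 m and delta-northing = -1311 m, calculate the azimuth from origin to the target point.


az = atan2(1735, -1311) = 127.1 deg
adjusted to 0-360: 127.1 degrees

127.1 degrees


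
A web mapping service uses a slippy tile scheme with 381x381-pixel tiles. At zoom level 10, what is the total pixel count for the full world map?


tiles per axis = 2^10 = 1024
total tiles = 1024^2 = 1048576
pixels per axis = 1024 * 381 = 390144
total pixels = 390144^2 = 152212340736

152212340736 pixels


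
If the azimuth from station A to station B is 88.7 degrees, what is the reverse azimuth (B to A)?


back azimuth = (88.7 + 180) mod 360 = 268.7 degrees

268.7 degrees


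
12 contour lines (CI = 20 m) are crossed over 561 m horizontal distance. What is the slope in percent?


elevation change = 12 * 20 = 240 m
slope = 240 / 561 * 100 = 42.8%

42.8%


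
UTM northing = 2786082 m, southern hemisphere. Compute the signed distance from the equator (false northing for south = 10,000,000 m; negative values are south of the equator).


For southern: actual = 2786082 - 10000000 = -7213918 m

-7213918 m


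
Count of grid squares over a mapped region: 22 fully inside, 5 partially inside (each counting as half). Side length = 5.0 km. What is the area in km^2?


effective squares = 22 + 5 * 0.5 = 24.5
area = 24.5 * 25.0 = 612.5 km^2

612.5 km^2


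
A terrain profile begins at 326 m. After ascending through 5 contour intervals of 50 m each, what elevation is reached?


elevation = 326 + 5 * 50 = 576 m

576 m


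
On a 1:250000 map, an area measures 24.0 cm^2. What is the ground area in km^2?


ground_area = 24.0 * (250000/100)^2 = 150000000.0 m^2 = 150.0 km^2

150.0 km^2


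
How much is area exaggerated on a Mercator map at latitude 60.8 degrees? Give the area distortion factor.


area_distortion = 1/cos^2(60.8) = 4.202

4.202


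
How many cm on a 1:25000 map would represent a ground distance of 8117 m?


map_cm = 8117 * 100 / 25000 = 32.468 cm ≈ 32.47 cm

32.47 cm


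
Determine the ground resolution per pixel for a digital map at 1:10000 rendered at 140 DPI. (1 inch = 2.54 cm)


pixel_cm = 2.54 / 140 ≈ 0.018143 cm
ground = pixel_cm * 10000 / 100 = 2.54 * 10000 / (140 * 100) = 25400 / 14000 ≈ 1.81 m

1.81 m


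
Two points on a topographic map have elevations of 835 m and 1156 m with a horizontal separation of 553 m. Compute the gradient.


gradient = (1156 - 835) / 553 = 321 / 553 = 0.5805

0.5805


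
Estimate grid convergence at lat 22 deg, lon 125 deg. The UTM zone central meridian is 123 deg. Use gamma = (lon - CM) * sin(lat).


gamma = (125 - 123) * sin(22) = 2 * 0.374607 = 0.749 degrees

0.749 degrees


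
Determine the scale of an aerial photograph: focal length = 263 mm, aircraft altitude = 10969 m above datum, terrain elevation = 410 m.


scale = f / (H - h) = 263 mm / 10559 m = 263 / 10559000 = 1:40148

1:40148


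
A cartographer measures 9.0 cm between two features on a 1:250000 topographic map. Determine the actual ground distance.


ground = 9.0 cm * 250000 / 100 = 22500.0 m = 22.5 km

22.5 km


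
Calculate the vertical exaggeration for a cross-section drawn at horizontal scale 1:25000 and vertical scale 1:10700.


VE = horizontal_scale / vertical_scale = 25000 / 10700 ≈ 2.3

2.3x


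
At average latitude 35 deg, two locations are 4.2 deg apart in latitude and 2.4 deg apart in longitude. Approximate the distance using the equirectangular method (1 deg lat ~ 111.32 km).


dlat_km = 4.2 * 111.32 = 467.544
dlon_km = 2.4 * 111.32 * cos(35) ≈ 218.851
dist = sqrt(467.544^2 + 218.851^2) ≈ 516.2 km

516.2 km


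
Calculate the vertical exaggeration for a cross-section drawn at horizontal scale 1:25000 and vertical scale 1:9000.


VE = horizontal_scale / vertical_scale = 25000 / 9000 ≈ 2.8

2.8x


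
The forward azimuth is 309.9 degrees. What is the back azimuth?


back azimuth = (309.9 + 180) mod 360 = 129.9 degrees

129.9 degrees


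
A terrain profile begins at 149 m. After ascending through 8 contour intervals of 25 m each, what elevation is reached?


elevation = 149 + 8 * 25 = 349 m

349 m


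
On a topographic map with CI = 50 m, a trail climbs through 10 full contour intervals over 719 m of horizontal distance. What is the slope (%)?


elevation change = 10 * 50 = 500 m
slope = 500 / 719 * 100 = 69.5%

69.5%


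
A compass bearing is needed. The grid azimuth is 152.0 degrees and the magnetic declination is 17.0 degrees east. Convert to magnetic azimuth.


magnetic azimuth = grid azimuth - declination (east +ve)
mag_az = 152.0 - 17.0 = 135.0 degrees

135.0 degrees


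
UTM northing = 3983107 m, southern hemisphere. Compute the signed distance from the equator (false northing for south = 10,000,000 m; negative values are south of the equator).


For southern: actual = 3983107 - 10000000 = -6016893 m

-6016893 m


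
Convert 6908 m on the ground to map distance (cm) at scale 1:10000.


map_cm = 6908 * 100 / 10000 = 69.08 cm

69.08 cm


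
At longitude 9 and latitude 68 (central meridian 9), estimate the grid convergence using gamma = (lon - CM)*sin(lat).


gamma = (9 - 9) * sin(68) = 0 * 0.927184 = 0.0 degrees

0.0 degrees


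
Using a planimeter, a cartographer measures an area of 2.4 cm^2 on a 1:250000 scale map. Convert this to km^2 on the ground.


ground_area = 2.4 * (250000/100)^2 = 15000000.0 m^2 = 15.0 km^2

15.0 km^2


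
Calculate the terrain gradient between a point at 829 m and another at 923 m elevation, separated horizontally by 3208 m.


gradient = (923 - 829) / 3208 = 94 / 3208 = 0.0293

0.0293


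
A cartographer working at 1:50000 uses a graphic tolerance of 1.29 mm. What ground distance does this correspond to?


ground = 1.29 mm * 50000 / 1000 = 64.5 m

64.5 m


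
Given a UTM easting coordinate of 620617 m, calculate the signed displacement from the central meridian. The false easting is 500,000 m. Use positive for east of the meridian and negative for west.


displacement = 620617 - 500000 = 120617 m

120617 m


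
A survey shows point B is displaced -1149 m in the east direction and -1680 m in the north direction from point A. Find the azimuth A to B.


az = atan2(-1149, -1680) = -145.6 deg
adjusted to 0-360: 214.4 degrees

214.4 degrees


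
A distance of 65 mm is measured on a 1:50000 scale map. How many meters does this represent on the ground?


ground = 65 mm * 50000 / 1000 = 3250.0 m

3250.0 m


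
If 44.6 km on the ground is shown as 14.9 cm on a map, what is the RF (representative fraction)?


ground = 44.6 km = 4460000 cm; RF denominator = ground / map = 4460000 / 14.9 ≈ 299329; RF = 1:299329

1:299329


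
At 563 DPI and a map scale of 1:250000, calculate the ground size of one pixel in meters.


pixel_cm = 2.54 / 563 ≈ 0.004512 cm
ground = pixel_cm * 250000 / 100 = 2.54 * 250000 / (563 * 100) = 635000 / 56300 ≈ 11.28 m

11.28 m


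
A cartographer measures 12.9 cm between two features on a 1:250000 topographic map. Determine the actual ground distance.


ground = 12.9 cm * 250000 / 100 = 32250.0 m = 32.25 km

32.25 km


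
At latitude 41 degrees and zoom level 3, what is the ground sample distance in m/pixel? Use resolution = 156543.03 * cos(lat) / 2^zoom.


res = 156543.03 * cos(41) / 2^3 = 156543.03 * 0.75470958 / 8 = 14768.07 m/pixel

14768.07 m/pixel


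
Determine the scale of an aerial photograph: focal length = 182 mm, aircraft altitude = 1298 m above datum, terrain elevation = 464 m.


scale = f / (H - h) = 182 mm / 834 m = 182 / 834000 = 1:4582

1:4582


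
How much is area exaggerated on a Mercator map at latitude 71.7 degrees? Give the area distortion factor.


area_distortion = 1/cos^2(71.7) = 10.143

10.143


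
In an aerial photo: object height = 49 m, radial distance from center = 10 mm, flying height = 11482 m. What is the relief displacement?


d = h * r / H = 49 * 10 / 11482 = 0.04 mm

0.04 mm


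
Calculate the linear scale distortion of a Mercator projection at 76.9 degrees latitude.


SF = 1 / cos(76.9) = 1 / 0.226651 = 4.412

4.412


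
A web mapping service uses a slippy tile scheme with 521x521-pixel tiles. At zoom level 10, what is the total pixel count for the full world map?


tiles per axis = 2^10 = 1024
total tiles = 1024^2 = 1048576
pixels per axis = 1024 * 521 = 533504
total pixels = 533504^2 = 284626518016

284626518016 pixels


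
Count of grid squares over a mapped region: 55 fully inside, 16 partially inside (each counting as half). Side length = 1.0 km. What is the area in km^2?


effective squares = 55 + 16 * 0.5 = 63.0
area = 63.0 * 1.0 = 63.0 km^2

63.0 km^2


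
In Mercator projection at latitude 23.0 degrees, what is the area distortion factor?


area_distortion = 1/cos^2(23.0) = 1.18

1.18


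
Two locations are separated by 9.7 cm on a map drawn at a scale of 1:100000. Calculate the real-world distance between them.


ground = 9.7 cm * 100000 / 100 = 9700.0 m = 9.7 km

9.7 km


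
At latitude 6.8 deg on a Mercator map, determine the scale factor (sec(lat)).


SF = 1 / cos(6.8) = 1 / 0.992966 = 1.007

1.007


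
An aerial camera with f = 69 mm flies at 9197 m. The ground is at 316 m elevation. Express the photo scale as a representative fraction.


scale = f / (H - h) = 69 mm / 8881 m = 69 / 8881000 = 1:128710

1:128710


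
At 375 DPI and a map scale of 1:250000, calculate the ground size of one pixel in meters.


pixel_cm = 2.54 / 375 ≈ 0.006773 cm
ground = pixel_cm * 250000 / 100 = 2.54 * 250000 / (375 * 100) = 635000 / 37500 ≈ 16.93 m

16.93 m


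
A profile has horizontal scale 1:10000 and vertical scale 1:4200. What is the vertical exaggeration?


VE = horizontal_scale / vertical_scale = 10000 / 4200 ≈ 2.4

2.4x


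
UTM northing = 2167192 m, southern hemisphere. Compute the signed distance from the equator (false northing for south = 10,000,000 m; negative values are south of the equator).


For southern: actual = 2167192 - 10000000 = -7832808 m

-7832808 m


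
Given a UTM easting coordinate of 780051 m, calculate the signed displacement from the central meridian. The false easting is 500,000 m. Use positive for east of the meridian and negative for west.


displacement = 780051 - 500000 = 280051 m

280051 m


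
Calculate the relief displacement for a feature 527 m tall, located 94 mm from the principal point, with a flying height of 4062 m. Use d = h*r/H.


d = h * r / H = 527 * 94 / 4062 = 12.2 mm

12.2 mm


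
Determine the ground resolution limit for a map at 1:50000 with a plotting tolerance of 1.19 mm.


ground = 1.19 mm * 50000 / 1000 = 59.5 m

59.5 m


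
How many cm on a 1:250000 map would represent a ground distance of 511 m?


map_cm = 511 * 100 / 250000 = 0.2044 cm ≈ 0.2 cm

0.2 cm


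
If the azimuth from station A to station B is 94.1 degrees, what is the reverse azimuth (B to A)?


back azimuth = (94.1 + 180) mod 360 = 274.1 degrees

274.1 degrees


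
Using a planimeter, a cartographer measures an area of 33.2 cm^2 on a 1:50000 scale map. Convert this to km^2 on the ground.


ground_area = 33.2 * (50000/100)^2 = 8300000.0 m^2 = 8.3 km^2

8.3 km^2


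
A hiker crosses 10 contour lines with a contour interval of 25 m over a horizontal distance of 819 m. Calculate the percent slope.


elevation change = 10 * 25 = 250 m
slope = 250 / 819 * 100 = 30.5%

30.5%


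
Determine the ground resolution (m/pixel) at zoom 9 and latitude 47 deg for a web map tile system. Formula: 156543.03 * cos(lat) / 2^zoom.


res = 156543.03 * cos(47) / 2^9 = 156543.03 * 0.68199836 / 512 = 208.52 m/pixel

208.52 m/pixel


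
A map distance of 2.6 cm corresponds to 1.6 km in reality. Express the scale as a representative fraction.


ground = 1.6 km = 160000 cm; RF denominator = ground / map = 160000 / 2.6 ≈ 61538; RF = 1:61538

1:61538


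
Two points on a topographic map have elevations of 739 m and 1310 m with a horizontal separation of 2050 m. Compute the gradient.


gradient = (1310 - 739) / 2050 = 571 / 2050 = 0.2785

0.2785


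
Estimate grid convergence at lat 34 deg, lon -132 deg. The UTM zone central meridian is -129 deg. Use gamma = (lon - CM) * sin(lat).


gamma = (-132 - -129) * sin(34) = -3 * 0.559193 = -1.678 degrees

-1.678 degrees


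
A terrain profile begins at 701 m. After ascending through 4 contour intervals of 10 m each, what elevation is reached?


elevation = 701 + 4 * 10 = 741 m

741 m


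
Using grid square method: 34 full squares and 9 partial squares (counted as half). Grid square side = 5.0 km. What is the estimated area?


effective squares = 34 + 9 * 0.5 = 38.5
area = 38.5 * 25.0 = 962.5 km^2

962.5 km^2


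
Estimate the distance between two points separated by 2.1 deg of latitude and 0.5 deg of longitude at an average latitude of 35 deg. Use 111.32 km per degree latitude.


dlat_km = 2.1 * 111.32 = 233.772
dlon_km = 0.5 * 111.32 * cos(35) ≈ 45.594
dist = sqrt(233.772^2 + 45.594^2) ≈ 238.2 km

238.2 km


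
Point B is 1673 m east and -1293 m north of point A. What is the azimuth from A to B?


az = atan2(1673, -1293) = 127.7 deg
adjusted to 0-360: 127.7 degrees

127.7 degrees


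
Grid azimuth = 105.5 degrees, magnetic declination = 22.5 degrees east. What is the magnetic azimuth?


magnetic azimuth = grid azimuth - declination (east +ve)
mag_az = 105.5 - 22.5 = 83.0 degrees

83.0 degrees


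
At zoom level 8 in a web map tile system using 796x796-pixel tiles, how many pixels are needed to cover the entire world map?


tiles per axis = 2^8 = 256
total tiles = 256^2 = 65536
pixels per axis = 256 * 796 = 203776
total pixels = 203776^2 = 41524658176

41524658176 pixels


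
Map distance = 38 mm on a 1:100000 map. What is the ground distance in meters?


ground = 38 mm * 100000 / 1000 = 3800.0 m

3800.0 m


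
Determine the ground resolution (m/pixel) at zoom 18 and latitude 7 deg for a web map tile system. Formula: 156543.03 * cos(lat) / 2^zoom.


res = 156543.03 * cos(7) / 2^18 = 156543.03 * 0.99254615 / 262144 = 0.59 m/pixel

0.59 m/pixel


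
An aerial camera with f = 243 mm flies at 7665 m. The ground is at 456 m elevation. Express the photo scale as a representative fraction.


scale = f / (H - h) = 243 mm / 7209 m = 243 / 7209000 = 1:29667

1:29667


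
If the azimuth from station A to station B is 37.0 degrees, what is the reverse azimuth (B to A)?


back azimuth = (37.0 + 180) mod 360 = 217.0 degrees

217.0 degrees


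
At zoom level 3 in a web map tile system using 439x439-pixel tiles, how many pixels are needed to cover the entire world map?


tiles per axis = 2^3 = 8
total tiles = 8^2 = 64
pixels per axis = 8 * 439 = 3512
total pixels = 3512^2 = 12334144

12334144 pixels


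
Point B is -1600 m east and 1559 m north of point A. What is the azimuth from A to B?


az = atan2(-1600, 1559) = -45.7 deg
adjusted to 0-360: 314.3 degrees

314.3 degrees


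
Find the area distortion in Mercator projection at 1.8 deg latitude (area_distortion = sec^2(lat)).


area_distortion = 1/cos^2(1.8) = 1.001

1.001


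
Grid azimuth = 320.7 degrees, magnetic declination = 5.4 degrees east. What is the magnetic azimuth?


magnetic azimuth = grid azimuth - declination (east +ve)
mag_az = 320.7 - 5.4 = 315.3 degrees

315.3 degrees


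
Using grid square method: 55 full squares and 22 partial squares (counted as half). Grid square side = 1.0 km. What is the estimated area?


effective squares = 55 + 22 * 0.5 = 66.0
area = 66.0 * 1.0 = 66.0 km^2

66.0 km^2


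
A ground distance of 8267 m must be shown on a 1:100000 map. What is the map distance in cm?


map_cm = 8267 * 100 / 100000 = 8.267 cm ≈ 8.27 cm

8.27 cm


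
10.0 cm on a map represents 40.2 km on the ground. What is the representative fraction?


ground = 40.2 km = 4020000 cm; RF denominator = ground / map = 4020000 / 10.0 = 402000; RF = 1:402000

1:402000


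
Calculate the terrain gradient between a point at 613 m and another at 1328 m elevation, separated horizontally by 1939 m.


gradient = (1328 - 613) / 1939 = 715 / 1939 = 0.3687

0.3687


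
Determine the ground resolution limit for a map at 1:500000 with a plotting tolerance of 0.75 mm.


ground = 0.75 mm * 500000 / 1000 = 375.0 m

375.0 m


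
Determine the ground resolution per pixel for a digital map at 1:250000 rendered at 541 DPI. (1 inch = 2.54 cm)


pixel_cm = 2.54 / 541 ≈ 0.004695 cm
ground = pixel_cm * 250000 / 100 = 2.54 * 250000 / (541 * 100) = 635000 / 54100 ≈ 11.74 m

11.74 m


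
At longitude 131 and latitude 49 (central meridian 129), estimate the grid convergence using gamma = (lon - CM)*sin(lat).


gamma = (131 - 129) * sin(49) = 2 * 0.75471 = 1.509 degrees

1.509 degrees


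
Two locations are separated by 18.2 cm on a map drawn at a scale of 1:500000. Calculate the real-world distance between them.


ground = 18.2 cm * 500000 / 100 = 91000.0 m = 91.0 km

91.0 km


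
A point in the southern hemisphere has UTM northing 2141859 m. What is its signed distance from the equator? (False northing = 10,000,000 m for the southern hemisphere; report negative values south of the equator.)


For southern: actual = 2141859 - 10000000 = -7858141 m

-7858141 m


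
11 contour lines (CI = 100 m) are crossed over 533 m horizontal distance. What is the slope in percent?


elevation change = 11 * 100 = 1100 m
slope = 1100 / 533 * 100 = 206.4%

206.4%


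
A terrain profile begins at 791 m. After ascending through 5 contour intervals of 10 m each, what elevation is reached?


elevation = 791 + 5 * 10 = 841 m

841 m


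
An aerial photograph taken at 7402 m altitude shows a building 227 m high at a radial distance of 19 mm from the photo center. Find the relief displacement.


d = h * r / H = 227 * 19 / 7402 = 0.58 mm

0.58 mm


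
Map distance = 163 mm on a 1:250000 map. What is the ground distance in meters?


ground = 163 mm * 250000 / 1000 = 40750.0 m

40750.0 m


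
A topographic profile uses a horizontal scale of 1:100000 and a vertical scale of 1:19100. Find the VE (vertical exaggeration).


VE = horizontal_scale / vertical_scale = 100000 / 19100 ≈ 5.2

5.2x


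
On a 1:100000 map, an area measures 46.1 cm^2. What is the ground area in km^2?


ground_area = 46.1 * (100000/100)^2 = 46100000.0 m^2 = 46.1 km^2

46.1 km^2


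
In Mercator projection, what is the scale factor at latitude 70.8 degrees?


SF = 1 / cos(70.8) = 1 / 0.328867 = 3.041

3.041


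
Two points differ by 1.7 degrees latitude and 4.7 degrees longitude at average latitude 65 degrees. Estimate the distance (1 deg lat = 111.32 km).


dlat_km = 1.7 * 111.32 = 189.244
dlon_km = 4.7 * 111.32 * cos(65) ≈ 221.116
dist = sqrt(189.244^2 + 221.116^2) ≈ 291.0 km

291.0 km


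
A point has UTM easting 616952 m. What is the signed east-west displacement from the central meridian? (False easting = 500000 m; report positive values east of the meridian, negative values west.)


displacement = 616952 - 500000 = 116952 m

116952 m


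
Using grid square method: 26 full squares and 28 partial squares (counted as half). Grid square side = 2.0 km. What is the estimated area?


effective squares = 26 + 28 * 0.5 = 40.0
area = 40.0 * 4.0 = 160.0 km^2

160.0 km^2


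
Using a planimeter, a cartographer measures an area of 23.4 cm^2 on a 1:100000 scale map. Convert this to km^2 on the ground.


ground_area = 23.4 * (100000/100)^2 = 23400000.0 m^2 = 23.4 km^2

23.4 km^2


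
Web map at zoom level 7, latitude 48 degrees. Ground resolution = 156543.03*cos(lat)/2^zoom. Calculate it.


res = 156543.03 * cos(48) / 2^7 = 156543.03 * 0.66913061 / 128 = 818.34 m/pixel

818.34 m/pixel


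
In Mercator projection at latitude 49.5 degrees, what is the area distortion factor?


area_distortion = 1/cos^2(49.5) = 2.371

2.371


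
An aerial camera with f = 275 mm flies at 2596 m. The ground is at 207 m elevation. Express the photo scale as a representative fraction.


scale = f / (H - h) = 275 mm / 2389 m = 275 / 2389000 = 1:8687

1:8687


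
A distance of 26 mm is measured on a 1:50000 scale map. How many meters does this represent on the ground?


ground = 26 mm * 50000 / 1000 = 1300.0 m

1300.0 m


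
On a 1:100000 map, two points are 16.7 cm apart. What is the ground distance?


ground = 16.7 cm * 100000 / 100 = 16700.0 m = 16.7 km

16.7 km


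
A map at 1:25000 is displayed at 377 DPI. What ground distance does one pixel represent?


pixel_cm = 2.54 / 377 ≈ 0.006737 cm
ground = pixel_cm * 25000 / 100 = 2.54 * 25000 / (377 * 100) = 63500 / 37700 ≈ 1.68 m

1.68 m


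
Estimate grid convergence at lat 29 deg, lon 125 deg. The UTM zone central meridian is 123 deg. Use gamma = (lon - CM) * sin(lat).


gamma = (125 - 123) * sin(29) = 2 * 0.48481 = 0.97 degrees

0.97 degrees


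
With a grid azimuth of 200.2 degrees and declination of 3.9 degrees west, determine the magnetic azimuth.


magnetic azimuth = grid azimuth - declination (east +ve)
mag_az = 200.2 - -3.9 = 204.1 degrees

204.1 degrees


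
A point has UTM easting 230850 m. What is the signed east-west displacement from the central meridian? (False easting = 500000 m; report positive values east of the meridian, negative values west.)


displacement = 230850 - 500000 = -269150 m

-269150 m


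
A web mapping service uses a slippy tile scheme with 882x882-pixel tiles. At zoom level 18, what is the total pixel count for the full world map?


tiles per axis = 2^18 = 262144
total tiles = 262144^2 = 68719476736
pixels per axis = 262144 * 882 = 231211008
total pixels = 231211008^2 = 53458530220376064

53458530220376064 pixels


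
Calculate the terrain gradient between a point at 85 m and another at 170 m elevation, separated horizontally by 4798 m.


gradient = (170 - 85) / 4798 = 85 / 4798 = 0.0177

0.0177


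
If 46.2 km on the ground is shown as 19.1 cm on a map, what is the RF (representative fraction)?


ground = 46.2 km = 4620000 cm; RF denominator = ground / map = 4620000 / 19.1 ≈ 241885; RF = 1:241885

1:241885


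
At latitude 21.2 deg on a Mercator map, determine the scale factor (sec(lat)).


SF = 1 / cos(21.2) = 1 / 0.932324 = 1.073

1.073


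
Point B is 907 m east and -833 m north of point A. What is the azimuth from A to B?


az = atan2(907, -833) = 132.6 deg
adjusted to 0-360: 132.6 degrees

132.6 degrees


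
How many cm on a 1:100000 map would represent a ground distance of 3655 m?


map_cm = 3655 * 100 / 100000 = 3.655 cm ≈ 3.66 cm

3.66 cm


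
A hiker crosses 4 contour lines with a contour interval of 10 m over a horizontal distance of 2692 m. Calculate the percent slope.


elevation change = 4 * 10 = 40 m
slope = 40 / 2692 * 100 = 1.5%

1.5%


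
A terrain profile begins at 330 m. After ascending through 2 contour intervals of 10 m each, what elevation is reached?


elevation = 330 + 2 * 10 = 350 m

350 m


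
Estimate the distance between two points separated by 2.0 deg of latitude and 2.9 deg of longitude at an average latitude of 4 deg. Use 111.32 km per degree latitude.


dlat_km = 2.0 * 111.32 = 222.64
dlon_km = 2.9 * 111.32 * cos(4) ≈ 322.042
dist = sqrt(222.64^2 + 322.042^2) ≈ 391.5 km

391.5 km


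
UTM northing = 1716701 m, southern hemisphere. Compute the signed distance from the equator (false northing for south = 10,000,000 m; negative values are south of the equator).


For southern: actual = 1716701 - 10000000 = -8283299 m

-8283299 m


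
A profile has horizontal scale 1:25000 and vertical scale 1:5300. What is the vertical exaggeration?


VE = horizontal_scale / vertical_scale = 25000 / 5300 ≈ 4.7

4.7x


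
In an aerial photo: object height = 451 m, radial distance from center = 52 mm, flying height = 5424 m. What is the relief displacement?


d = h * r / H = 451 * 52 / 5424 = 4.32 mm

4.32 mm


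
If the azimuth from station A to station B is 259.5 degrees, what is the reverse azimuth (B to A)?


back azimuth = (259.5 + 180) mod 360 = 79.5 degrees

79.5 degrees


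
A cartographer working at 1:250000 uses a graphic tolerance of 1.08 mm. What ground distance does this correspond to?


ground = 1.08 mm * 250000 / 1000 = 270.0 m

270.0 m


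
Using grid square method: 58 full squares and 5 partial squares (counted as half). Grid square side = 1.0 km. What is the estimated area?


effective squares = 58 + 5 * 0.5 = 60.5
area = 60.5 * 1.0 = 60.5 km^2

60.5 km^2


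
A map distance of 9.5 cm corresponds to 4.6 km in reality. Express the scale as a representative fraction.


ground = 4.6 km = 460000 cm; RF denominator = ground / map = 460000 / 9.5 ≈ 48421; RF = 1:48421

1:48421


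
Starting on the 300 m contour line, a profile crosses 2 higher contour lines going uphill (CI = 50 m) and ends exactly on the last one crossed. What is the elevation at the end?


elevation = 300 + 2 * 50 = 400 m

400 m


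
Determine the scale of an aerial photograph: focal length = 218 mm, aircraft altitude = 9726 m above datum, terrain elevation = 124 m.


scale = f / (H - h) = 218 mm / 9602 m = 218 / 9602000 = 1:44046

1:44046


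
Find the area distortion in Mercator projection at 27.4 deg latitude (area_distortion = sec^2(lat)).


area_distortion = 1/cos^2(27.4) = 1.269

1.269


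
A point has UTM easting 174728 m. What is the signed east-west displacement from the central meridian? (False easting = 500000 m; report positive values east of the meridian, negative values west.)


displacement = 174728 - 500000 = -325272 m

-325272 m


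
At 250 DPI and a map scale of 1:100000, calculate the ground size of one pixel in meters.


pixel_cm = 2.54 / 250 = 0.01016 cm
ground = pixel_cm * 100000 / 100 = 2.54 * 100000 / (250 * 100) = 254000 / 25000 = 10.16 m

10.16 m


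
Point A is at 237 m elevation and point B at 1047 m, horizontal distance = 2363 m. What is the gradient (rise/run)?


gradient = (1047 - 237) / 2363 = 810 / 2363 = 0.3428

0.3428


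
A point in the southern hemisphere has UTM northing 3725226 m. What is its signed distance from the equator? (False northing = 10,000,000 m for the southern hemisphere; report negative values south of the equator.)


For southern: actual = 3725226 - 10000000 = -6274774 m

-6274774 m


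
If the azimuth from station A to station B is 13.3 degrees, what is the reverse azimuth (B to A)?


back azimuth = (13.3 + 180) mod 360 = 193.3 degrees

193.3 degrees


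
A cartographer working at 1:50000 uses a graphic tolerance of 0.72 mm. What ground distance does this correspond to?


ground = 0.72 mm * 50000 / 1000 = 36.0 m

36.0 m


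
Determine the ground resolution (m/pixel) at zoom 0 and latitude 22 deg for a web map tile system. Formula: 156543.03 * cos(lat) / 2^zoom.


res = 156543.03 * cos(22) / 2^0 = 156543.03 * 0.92718385 / 1 = 145144.17 m/pixel

145144.17 m/pixel


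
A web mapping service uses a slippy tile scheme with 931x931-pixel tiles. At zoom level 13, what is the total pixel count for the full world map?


tiles per axis = 2^13 = 8192
total tiles = 8192^2 = 67108864
pixels per axis = 8192 * 931 = 7626752
total pixels = 7626752^2 = 58167346069504

58167346069504 pixels


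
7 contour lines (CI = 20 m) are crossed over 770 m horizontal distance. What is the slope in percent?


elevation change = 7 * 20 = 140 m
slope = 140 / 770 * 100 = 18.2%

18.2%


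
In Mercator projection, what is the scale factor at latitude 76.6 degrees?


SF = 1 / cos(76.6) = 1 / 0.231748 = 4.315

4.315


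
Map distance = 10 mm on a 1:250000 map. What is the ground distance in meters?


ground = 10 mm * 250000 / 1000 = 2500.0 m

2500.0 m


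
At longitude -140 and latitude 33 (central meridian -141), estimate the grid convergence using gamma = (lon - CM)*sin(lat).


gamma = (-140 - -141) * sin(33) = 1 * 0.544639 = 0.545 degrees

0.545 degrees


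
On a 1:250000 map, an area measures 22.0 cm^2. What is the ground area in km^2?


ground_area = 22.0 * (250000/100)^2 = 137500000.0 m^2 = 137.5 km^2

137.5 km^2


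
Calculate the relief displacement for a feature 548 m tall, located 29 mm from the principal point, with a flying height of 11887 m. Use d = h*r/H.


d = h * r / H = 548 * 29 / 11887 = 1.34 mm

1.34 mm


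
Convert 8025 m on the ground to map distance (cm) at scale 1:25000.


map_cm = 8025 * 100 / 25000 = 32.1 cm

32.1 cm


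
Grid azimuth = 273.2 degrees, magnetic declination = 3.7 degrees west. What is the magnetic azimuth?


magnetic azimuth = grid azimuth - declination (east +ve)
mag_az = 273.2 - -3.7 = 276.9 degrees

276.9 degrees


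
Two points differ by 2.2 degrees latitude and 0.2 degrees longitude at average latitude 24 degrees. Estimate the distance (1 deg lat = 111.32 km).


dlat_km = 2.2 * 111.32 = 244.904
dlon_km = 0.2 * 111.32 * cos(24) ≈ 20.339
dist = sqrt(244.904^2 + 20.339^2) ≈ 245.7 km

245.7 km


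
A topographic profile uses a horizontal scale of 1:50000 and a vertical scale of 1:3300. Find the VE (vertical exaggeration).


VE = horizontal_scale / vertical_scale = 50000 / 3300 ≈ 15.2

15.2x


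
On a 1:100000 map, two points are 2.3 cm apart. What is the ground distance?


ground = 2.3 cm * 100000 / 100 = 2300.0 m = 2.3 km

2.3 km
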